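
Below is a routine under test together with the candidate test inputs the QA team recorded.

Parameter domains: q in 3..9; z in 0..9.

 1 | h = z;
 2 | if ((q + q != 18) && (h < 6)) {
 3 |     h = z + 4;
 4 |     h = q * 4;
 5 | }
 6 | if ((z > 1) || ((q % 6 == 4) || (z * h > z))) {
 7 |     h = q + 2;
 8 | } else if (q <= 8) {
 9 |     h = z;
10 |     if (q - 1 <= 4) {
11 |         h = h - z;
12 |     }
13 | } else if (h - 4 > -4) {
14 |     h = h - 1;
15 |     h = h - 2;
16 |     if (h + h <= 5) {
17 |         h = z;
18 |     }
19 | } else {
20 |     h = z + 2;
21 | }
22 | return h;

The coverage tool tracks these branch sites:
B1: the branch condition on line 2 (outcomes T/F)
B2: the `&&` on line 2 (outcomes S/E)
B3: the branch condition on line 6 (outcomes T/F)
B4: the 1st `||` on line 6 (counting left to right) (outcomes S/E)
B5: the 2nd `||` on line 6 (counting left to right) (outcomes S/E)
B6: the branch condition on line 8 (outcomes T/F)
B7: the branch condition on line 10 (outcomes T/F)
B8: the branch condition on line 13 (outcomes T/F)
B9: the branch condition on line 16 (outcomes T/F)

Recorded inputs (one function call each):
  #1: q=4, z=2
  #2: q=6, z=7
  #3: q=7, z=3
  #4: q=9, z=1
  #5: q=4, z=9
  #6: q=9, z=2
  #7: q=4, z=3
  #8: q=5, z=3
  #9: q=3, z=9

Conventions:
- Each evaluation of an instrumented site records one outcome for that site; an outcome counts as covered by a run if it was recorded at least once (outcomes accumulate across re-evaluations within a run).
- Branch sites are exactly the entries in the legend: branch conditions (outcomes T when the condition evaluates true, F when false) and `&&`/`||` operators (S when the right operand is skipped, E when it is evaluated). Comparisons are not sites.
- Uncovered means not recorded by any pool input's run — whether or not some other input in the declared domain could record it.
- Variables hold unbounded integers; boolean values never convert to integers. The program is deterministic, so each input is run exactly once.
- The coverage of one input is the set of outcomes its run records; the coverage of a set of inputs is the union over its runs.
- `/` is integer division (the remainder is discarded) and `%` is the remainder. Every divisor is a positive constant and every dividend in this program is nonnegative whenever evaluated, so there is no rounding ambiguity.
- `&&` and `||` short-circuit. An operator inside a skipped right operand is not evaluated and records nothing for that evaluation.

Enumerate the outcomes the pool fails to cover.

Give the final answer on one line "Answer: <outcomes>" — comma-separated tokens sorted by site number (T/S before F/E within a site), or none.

run #1 (q=4, z=2) runs B2->E, B1->T, B4->S, B3->T; records B1=T, B2=E, B3=T, B4=S
run #2 (q=6, z=7) runs B2->E, B1->F, B4->S, B3->T; records B1=F, B2=E, B3=T, B4=S
run #3 (q=7, z=3) runs B2->E, B1->T, B4->S, B3->T; records B1=T, B2=E, B3=T, B4=S
run #4 (q=9, z=1) runs B2->S, B1->F, B4->E, B5->E, B3->F, B6->F, B8->T, B9->T; records B1=F, B2=S, B3=F, B4=E, B5=E, B6=F, B8=T, B9=T
run #5 (q=4, z=9) runs B2->E, B1->F, B4->S, B3->T; records B1=F, B2=E, B3=T, B4=S
run #6 (q=9, z=2) runs B2->S, B1->F, B4->S, B3->T; records B1=F, B2=S, B3=T, B4=S
run #7 (q=4, z=3) runs B2->E, B1->T, B4->S, B3->T; records B1=T, B2=E, B3=T, B4=S
run #8 (q=5, z=3) runs B2->E, B1->T, B4->S, B3->T; records B1=T, B2=E, B3=T, B4=S
run #9 (q=3, z=9) runs B2->E, B1->F, B4->S, B3->T; records B1=F, B2=E, B3=T, B4=S
union over the pool: B1=T, B1=F, B2=S, B2=E, B3=T, B3=F, B4=S, B4=E, B5=E, B6=F, B8=T, B9=T
uncovered (6 of 18): B5=S, B6=T, B7=T, B7=F, B8=F, B9=F

Answer: B5=S, B6=T, B7=T, B7=F, B8=F, B9=F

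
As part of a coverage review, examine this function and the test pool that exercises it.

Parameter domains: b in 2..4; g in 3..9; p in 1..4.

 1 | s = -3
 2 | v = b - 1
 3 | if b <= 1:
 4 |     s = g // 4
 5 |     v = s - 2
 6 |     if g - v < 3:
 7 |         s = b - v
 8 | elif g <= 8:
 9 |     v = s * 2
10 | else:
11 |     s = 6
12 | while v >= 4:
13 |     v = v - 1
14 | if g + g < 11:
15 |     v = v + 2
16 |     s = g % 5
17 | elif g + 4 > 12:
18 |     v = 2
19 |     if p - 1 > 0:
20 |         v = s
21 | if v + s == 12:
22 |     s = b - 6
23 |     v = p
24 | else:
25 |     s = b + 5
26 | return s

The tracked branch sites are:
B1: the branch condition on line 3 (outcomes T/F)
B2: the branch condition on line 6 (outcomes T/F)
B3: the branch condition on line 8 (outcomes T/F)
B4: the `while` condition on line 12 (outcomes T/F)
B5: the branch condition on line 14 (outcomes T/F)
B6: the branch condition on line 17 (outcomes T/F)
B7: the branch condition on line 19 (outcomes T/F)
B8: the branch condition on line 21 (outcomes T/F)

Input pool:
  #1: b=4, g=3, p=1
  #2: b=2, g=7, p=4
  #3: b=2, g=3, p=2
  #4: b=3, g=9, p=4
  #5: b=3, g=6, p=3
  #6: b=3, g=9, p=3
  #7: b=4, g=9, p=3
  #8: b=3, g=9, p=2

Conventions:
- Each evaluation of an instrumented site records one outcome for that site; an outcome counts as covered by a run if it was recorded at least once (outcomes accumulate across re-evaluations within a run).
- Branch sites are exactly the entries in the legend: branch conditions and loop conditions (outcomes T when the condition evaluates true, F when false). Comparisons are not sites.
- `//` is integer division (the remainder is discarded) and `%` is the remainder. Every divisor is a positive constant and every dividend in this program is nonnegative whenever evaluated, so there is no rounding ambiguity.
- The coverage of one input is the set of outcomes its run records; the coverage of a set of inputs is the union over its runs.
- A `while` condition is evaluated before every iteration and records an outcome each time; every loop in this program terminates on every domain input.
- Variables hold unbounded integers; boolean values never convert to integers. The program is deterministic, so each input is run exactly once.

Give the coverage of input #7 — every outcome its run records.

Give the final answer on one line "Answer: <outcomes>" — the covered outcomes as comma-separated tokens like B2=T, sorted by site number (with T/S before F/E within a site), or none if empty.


Running input #7 (b=4, g=9, p=3), event by event:
  B1->F, B3->F, B4->F, B5->F, B6->T, B7->T, B8->T
collecting distinct outcomes: B1=F, B3=F, B4=F, B5=F, B6=T, B7=T, B8=T
Answer: B1=F, B3=F, B4=F, B5=F, B6=T, B7=T, B8=T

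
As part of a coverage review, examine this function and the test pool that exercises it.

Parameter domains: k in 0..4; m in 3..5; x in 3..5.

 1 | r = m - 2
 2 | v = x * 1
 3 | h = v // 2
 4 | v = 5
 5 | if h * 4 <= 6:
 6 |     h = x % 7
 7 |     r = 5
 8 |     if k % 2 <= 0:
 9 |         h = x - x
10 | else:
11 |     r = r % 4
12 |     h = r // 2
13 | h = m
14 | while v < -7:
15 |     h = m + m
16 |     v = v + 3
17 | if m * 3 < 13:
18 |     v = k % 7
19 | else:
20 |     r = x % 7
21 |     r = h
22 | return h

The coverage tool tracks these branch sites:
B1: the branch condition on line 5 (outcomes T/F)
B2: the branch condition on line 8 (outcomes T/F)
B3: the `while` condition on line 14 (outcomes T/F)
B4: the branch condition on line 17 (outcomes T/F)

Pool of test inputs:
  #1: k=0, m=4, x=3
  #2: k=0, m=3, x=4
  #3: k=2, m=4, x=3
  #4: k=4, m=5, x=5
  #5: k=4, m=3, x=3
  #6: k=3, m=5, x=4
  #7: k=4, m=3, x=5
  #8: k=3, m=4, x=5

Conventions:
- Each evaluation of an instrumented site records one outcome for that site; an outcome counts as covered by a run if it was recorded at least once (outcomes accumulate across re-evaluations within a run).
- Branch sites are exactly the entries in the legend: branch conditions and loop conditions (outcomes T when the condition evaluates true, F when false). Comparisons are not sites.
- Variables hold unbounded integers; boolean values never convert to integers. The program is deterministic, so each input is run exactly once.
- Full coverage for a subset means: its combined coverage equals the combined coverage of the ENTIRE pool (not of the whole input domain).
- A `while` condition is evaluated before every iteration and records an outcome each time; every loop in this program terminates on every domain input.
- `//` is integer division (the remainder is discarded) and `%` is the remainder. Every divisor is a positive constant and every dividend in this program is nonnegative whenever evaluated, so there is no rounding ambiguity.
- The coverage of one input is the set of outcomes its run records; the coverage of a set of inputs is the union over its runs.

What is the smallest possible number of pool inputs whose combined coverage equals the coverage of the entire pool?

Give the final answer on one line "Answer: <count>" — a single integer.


input #1, k=0, m=4, x=3: events B1->T, B2->T, B3->F, B4->T; outcomes B1=T, B2=T, B3=F, B4=T
input #2, k=0, m=3, x=4: events B1->F, B3->F, B4->T; outcomes B1=F, B3=F, B4=T
input #3, k=2, m=4, x=3: events B1->T, B2->T, B3->F, B4->T; outcomes B1=T, B2=T, B3=F, B4=T
input #4, k=4, m=5, x=5: events B1->F, B3->F, B4->F; outcomes B1=F, B3=F, B4=F
input #5, k=4, m=3, x=3: events B1->T, B2->T, B3->F, B4->T; outcomes B1=T, B2=T, B3=F, B4=T
input #6, k=3, m=5, x=4: events B1->F, B3->F, B4->F; outcomes B1=F, B3=F, B4=F
input #7, k=4, m=3, x=5: events B1->F, B3->F, B4->T; outcomes B1=F, B3=F, B4=T
input #8, k=3, m=4, x=5: events B1->F, B3->F, B4->T; outcomes B1=F, B3=F, B4=T
pool-wide coverage (6 outcomes): B1=T, B1=F, B2=T, B3=F, B4=T, B4=F
no size-1 subset reaches all 6 outcomes (best union: 4/6)
at size 2, {1, 4} reaches all 6 outcomes; every lexicographically earlier size-2 subset fails
Answer: 2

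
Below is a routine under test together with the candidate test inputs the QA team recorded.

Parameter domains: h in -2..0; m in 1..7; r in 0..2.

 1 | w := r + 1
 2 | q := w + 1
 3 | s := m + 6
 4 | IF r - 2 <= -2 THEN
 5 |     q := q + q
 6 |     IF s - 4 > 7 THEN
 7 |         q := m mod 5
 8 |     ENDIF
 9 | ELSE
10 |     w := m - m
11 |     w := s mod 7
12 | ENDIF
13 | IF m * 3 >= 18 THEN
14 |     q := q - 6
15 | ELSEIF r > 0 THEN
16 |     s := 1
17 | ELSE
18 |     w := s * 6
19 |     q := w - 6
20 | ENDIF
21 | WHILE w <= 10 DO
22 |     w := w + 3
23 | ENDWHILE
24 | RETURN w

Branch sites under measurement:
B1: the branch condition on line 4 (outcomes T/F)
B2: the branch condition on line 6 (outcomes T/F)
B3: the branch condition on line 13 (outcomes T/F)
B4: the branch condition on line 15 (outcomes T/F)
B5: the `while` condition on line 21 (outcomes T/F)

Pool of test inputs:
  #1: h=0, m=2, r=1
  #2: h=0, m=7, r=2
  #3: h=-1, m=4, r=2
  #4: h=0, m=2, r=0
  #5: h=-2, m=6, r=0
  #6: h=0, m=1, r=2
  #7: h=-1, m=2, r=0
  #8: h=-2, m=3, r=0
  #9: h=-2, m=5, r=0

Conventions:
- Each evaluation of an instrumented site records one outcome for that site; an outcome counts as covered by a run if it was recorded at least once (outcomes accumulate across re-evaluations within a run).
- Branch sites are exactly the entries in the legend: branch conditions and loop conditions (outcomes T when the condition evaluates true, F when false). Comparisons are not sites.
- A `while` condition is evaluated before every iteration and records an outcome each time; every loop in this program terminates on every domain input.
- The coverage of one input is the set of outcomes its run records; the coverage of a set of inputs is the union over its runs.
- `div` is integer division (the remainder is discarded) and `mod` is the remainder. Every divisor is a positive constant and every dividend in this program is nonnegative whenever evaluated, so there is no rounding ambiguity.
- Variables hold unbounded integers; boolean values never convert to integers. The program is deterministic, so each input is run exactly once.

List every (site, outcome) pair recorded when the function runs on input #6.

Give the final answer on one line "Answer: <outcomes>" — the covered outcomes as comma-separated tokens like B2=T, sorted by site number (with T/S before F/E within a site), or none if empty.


Tracing the run of input #6 (h=0, m=1, r=2):
  B1->F, B3->F, B4->T, B5->T, B5->T, B5->T, B5->T, B5->F
as a set, this run covers: B1=F, B3=F, B4=T, B5=T, B5=F
Answer: B1=F, B3=F, B4=T, B5=T, B5=F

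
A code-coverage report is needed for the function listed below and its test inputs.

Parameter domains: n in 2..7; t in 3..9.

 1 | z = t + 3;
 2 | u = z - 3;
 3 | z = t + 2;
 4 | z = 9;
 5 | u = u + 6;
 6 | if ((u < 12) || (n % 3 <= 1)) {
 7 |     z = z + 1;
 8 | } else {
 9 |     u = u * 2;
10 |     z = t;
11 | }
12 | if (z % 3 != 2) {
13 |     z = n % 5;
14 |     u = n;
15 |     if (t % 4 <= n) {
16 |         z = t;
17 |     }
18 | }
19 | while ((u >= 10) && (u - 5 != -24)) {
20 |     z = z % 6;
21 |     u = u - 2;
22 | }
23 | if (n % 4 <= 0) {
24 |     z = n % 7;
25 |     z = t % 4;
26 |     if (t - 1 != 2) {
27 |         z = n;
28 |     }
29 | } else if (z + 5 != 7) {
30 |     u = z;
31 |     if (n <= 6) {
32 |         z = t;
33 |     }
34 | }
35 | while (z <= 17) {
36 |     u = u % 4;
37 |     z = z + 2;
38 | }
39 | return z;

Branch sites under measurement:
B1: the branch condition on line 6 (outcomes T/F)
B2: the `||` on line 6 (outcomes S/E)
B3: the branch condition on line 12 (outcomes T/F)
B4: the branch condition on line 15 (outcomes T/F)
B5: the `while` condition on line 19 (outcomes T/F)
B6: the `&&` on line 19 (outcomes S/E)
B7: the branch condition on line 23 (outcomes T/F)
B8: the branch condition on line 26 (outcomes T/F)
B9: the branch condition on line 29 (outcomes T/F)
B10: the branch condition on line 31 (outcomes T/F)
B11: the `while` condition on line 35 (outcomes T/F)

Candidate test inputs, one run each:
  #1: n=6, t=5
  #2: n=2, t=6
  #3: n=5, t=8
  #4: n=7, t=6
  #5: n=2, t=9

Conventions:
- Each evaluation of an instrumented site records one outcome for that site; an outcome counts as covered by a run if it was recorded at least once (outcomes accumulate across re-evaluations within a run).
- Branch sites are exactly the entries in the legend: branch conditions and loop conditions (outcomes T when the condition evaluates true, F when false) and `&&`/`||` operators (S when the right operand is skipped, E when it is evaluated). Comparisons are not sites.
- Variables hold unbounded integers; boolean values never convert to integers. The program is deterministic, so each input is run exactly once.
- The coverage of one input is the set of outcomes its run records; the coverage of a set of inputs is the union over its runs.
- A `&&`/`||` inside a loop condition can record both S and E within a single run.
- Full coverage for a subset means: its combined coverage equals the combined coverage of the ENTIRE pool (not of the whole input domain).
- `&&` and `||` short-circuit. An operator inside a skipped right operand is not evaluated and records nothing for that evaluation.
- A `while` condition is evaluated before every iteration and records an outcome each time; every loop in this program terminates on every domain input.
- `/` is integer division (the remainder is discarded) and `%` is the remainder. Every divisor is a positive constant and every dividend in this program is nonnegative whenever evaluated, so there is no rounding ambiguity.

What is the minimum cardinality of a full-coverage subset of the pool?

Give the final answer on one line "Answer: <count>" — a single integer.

#1 (n=6, t=5) -> B2->S, B1->T, B3->T, B4->T, B6->S, B5->F, B7->F, B9->T, B10->T, B11->T, B11->T, B11->T, B11->T, B11->T, ...; covered: B1=T, B2=S, B3=T, B4=T, B5=F, B6=S, B7=F, B9=T, B10=T, B11=T, B11=F
#2 (n=2, t=6) -> B2->E, B1->F, B3->T, B4->T, B6->S, B5->F, B7->F, B9->T, B10->T, B11->T, B11->T, B11->T, B11->T, B11->T, ...; covered: B1=F, B2=E, B3=T, B4=T, B5=F, B6=S, B7=F, B9=T, B10=T, B11=T, B11=F
#3 (n=5, t=8) -> B2->E, B1->F, B3->F, B6->E, B5->T, B6->E, B5->T, B6->E, B5->T, B6->E, B5->T, B6->E, B5->T, B6->E, ...; covered: B1=F, B2=E, B3=F, B5=T, B5=F, B6=S, B6=E, B7=F, B9=F, B11=T, B11=F
#4 (n=7, t=6) -> B2->E, B1->T, B3->T, B4->T, B6->S, B5->F, B7->F, B9->T, B10->F, B11->T, B11->T, B11->T, B11->T, B11->T, ...; covered: B1=T, B2=E, B3=T, B4=T, B5=F, B6=S, B7=F, B9=T, B10=F, B11=T, B11=F
#5 (n=2, t=9) -> B2->E, B1->F, B3->T, B4->T, B6->S, B5->F, B7->F, B9->T, B10->T, B11->T, B11->T, B11->T, B11->T, B11->T, ...; covered: B1=F, B2=E, B3=T, B4=T, B5=F, B6=S, B7=F, B9=T, B10=T, B11=T, B11=F
the full pool covers 18 outcomes: B1=T, B1=F, B2=S, B2=E, B3=T, B3=F, B4=T, B5=T, B5=F, B6=S, B6=E, B7=F, B9=T, B9=F, B10=T, B10=F, B11=T, B11=F
size 1 is not enough: best union over all size-1 subsets is 11/18
size 2 is not enough: best union over all size-2 subsets is 17/18
inputs {1, 3, 4} (size 3) cover everything; no size-3 subset with a lexicographically smaller index list covers all 18

Answer: 3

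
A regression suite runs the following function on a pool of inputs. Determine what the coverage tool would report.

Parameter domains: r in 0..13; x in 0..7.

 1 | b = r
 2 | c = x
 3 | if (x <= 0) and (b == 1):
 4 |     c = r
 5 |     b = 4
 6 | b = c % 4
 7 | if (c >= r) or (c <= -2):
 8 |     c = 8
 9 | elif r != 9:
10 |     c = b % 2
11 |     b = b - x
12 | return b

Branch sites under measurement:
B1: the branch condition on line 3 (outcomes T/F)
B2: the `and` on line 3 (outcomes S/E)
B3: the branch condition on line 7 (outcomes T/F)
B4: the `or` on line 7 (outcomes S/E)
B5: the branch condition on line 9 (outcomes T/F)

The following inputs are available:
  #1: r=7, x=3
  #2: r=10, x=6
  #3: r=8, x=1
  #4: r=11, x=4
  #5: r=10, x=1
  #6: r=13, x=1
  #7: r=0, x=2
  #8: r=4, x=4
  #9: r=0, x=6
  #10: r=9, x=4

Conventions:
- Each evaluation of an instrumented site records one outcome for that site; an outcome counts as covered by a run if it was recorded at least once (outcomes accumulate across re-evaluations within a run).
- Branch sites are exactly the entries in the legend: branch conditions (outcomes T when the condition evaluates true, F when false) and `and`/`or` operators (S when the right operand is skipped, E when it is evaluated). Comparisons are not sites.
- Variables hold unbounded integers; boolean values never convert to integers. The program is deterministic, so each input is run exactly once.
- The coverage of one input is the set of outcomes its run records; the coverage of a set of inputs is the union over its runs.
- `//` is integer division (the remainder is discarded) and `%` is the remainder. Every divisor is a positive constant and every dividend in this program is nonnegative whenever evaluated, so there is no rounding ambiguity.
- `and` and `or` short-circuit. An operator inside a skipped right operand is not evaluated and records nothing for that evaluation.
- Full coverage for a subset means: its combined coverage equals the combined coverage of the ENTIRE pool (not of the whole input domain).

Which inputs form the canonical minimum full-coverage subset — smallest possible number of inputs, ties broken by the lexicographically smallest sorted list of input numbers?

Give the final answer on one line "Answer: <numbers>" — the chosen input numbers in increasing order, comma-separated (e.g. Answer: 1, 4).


input #1, r=7, x=3: events B2->S, B1->F, B4->E, B3->F, B5->T; outcomes B1=F, B2=S, B3=F, B4=E, B5=T
input #2, r=10, x=6: events B2->S, B1->F, B4->E, B3->F, B5->T; outcomes B1=F, B2=S, B3=F, B4=E, B5=T
input #3, r=8, x=1: events B2->S, B1->F, B4->E, B3->F, B5->T; outcomes B1=F, B2=S, B3=F, B4=E, B5=T
input #4, r=11, x=4: events B2->S, B1->F, B4->E, B3->F, B5->T; outcomes B1=F, B2=S, B3=F, B4=E, B5=T
input #5, r=10, x=1: events B2->S, B1->F, B4->E, B3->F, B5->T; outcomes B1=F, B2=S, B3=F, B4=E, B5=T
input #6, r=13, x=1: events B2->S, B1->F, B4->E, B3->F, B5->T; outcomes B1=F, B2=S, B3=F, B4=E, B5=T
input #7, r=0, x=2: events B2->S, B1->F, B4->S, B3->T; outcomes B1=F, B2=S, B3=T, B4=S
input #8, r=4, x=4: events B2->S, B1->F, B4->S, B3->T; outcomes B1=F, B2=S, B3=T, B4=S
input #9, r=0, x=6: events B2->S, B1->F, B4->S, B3->T; outcomes B1=F, B2=S, B3=T, B4=S
input #10, r=9, x=4: events B2->S, B1->F, B4->E, B3->F, B5->F; outcomes B1=F, B2=S, B3=F, B4=E, B5=F
together the pool reaches 8 outcomes: B1=F, B2=S, B3=T, B3=F, B4=S, B4=E, B5=T, B5=F
no size-1 subset reaches all 8 outcomes (best union: 5/8)
no size-2 subset reaches all 8 outcomes (best union: 7/8)
size 3: inputs {1, 7, 10} cover all 8 outcomes, and no lexicographically smaller subset of this size does
Answer: 1, 7, 10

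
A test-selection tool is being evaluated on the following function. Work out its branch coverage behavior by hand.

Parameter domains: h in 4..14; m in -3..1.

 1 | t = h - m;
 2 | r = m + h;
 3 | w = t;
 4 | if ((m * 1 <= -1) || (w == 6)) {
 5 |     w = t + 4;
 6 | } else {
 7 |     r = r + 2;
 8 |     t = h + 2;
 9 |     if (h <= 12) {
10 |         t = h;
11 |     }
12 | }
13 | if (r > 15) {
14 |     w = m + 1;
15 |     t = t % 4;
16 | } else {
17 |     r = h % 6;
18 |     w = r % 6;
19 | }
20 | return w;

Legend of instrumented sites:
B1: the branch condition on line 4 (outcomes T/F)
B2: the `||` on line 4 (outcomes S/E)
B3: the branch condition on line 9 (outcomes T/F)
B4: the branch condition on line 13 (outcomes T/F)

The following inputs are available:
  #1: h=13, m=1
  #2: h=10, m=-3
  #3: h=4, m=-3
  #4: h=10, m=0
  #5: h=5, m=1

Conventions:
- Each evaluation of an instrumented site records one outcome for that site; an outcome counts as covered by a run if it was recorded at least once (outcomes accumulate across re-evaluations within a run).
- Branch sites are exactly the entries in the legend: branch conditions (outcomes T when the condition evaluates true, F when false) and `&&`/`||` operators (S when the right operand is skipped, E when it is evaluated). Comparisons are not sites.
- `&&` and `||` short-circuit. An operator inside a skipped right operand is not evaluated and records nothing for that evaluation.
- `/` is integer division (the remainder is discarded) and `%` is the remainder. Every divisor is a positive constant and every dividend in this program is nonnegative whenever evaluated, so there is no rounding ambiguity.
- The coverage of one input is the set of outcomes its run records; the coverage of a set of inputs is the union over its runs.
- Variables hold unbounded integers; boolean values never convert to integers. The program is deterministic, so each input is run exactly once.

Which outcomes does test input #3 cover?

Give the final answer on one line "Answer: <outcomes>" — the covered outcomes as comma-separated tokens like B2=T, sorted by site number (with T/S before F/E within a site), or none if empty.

Running input #3 (h=4, m=-3), event by event:
  B2->S, B1->T, B4->F
collecting distinct outcomes: B1=T, B2=S, B4=F

Answer: B1=T, B2=S, B4=F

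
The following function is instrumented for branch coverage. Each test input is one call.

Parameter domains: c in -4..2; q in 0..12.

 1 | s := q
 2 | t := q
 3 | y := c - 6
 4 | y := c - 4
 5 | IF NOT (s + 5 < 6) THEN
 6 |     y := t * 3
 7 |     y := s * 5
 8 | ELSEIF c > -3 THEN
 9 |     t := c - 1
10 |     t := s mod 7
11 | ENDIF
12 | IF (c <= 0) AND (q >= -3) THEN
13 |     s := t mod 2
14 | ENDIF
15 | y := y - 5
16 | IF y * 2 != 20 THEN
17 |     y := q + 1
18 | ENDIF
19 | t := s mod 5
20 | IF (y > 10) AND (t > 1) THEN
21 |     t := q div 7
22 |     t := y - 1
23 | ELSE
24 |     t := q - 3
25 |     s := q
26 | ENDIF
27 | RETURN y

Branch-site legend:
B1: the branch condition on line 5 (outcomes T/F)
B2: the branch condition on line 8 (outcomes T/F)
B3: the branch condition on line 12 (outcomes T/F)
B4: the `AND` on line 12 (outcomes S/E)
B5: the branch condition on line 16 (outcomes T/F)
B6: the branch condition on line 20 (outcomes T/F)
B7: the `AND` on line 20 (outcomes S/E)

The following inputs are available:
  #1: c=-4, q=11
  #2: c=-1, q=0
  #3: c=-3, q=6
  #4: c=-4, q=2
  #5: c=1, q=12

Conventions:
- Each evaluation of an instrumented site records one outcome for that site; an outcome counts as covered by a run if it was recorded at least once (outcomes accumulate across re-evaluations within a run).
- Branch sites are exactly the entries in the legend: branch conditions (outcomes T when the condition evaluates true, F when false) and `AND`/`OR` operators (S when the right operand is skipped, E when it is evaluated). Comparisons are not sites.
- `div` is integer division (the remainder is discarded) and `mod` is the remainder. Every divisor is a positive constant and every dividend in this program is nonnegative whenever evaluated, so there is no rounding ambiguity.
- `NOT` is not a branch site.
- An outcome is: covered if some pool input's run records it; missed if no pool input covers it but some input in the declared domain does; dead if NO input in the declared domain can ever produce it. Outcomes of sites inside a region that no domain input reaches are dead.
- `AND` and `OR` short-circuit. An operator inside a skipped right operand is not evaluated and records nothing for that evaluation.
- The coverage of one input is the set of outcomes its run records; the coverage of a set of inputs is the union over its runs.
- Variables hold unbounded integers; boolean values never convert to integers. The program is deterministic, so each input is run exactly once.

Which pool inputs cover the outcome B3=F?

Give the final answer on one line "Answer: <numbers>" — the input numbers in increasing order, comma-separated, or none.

input #1 (c=-4, q=11): misses B3=F
input #2 (c=-1, q=0): misses B3=F
input #3 (c=-3, q=6): misses B3=F
input #4 (c=-4, q=2): misses B3=F
input #5 (c=1, q=12): covers B3=F

Answer: 5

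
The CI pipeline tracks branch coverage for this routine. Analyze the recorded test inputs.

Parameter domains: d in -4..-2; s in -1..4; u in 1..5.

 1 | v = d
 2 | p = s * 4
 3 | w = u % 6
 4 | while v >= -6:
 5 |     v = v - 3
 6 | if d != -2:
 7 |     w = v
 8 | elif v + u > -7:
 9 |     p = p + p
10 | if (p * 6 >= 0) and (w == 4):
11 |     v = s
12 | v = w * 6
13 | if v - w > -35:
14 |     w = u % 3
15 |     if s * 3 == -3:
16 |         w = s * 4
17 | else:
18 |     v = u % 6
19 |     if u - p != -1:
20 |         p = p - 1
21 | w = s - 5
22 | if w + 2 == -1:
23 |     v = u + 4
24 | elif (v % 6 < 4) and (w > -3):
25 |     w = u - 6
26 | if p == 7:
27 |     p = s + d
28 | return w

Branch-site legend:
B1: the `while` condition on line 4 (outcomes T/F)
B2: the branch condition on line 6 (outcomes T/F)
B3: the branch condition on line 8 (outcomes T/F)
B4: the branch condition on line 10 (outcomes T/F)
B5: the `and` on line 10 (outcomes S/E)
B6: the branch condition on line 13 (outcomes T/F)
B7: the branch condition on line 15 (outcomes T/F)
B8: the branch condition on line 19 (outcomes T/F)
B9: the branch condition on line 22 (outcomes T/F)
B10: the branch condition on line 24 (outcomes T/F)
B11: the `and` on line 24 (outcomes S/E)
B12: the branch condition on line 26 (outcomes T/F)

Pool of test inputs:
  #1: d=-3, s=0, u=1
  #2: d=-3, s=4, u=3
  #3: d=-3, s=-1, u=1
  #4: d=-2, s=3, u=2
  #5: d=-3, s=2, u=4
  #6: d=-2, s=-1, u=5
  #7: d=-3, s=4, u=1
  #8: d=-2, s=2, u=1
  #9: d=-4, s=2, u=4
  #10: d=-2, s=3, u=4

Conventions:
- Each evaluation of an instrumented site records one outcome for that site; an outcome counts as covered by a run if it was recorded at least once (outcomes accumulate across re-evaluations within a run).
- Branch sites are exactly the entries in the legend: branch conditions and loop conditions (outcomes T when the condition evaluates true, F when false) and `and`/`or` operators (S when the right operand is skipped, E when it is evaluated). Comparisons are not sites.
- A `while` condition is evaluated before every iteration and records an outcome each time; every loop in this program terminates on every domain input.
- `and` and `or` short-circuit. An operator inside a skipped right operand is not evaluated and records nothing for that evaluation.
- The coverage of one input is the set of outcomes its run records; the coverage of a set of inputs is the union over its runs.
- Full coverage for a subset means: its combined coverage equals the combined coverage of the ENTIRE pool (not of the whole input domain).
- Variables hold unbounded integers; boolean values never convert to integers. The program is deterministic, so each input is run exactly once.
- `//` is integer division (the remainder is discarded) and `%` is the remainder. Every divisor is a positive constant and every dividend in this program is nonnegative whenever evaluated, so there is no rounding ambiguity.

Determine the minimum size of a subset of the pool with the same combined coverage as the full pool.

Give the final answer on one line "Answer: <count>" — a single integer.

#1 (d=-3, s=0, u=1) -> covered: B1=T, B1=F, B2=T, B4=F, B5=E, B6=F, B8=T, B9=F, B10=F, B11=E, B12=F
#2 (d=-3, s=4, u=3) -> covered: B1=T, B1=F, B2=T, B4=F, B5=E, B6=F, B8=T, B9=F, B10=T, B11=E, B12=F
#3 (d=-3, s=-1, u=1) -> covered: B1=T, B1=F, B2=T, B4=F, B5=S, B6=F, B8=T, B9=F, B10=F, B11=E, B12=F
#4 (d=-2, s=3, u=2) -> covered: B1=T, B1=F, B2=F, B3=T, B4=F, B5=E, B6=T, B7=F, B9=F, B10=T, B11=E, B12=F
#5 (d=-3, s=2, u=4) -> covered: B1=T, B1=F, B2=T, B4=F, B5=E, B6=F, B8=T, B9=T, B12=T
#6 (d=-2, s=-1, u=5) -> covered: B1=T, B1=F, B2=F, B3=T, B4=F, B5=S, B6=T, B7=T, B9=F, B10=F, B11=E, B12=F
#7 (d=-3, s=4, u=1) -> covered: B1=T, B1=F, B2=T, B4=F, B5=E, B6=F, B8=T, B9=F, B10=T, B11=E, B12=F
#8 (d=-2, s=2, u=1) -> covered: B1=T, B1=F, B2=F, B3=F, B4=F, B5=E, B6=T, B7=F, B9=T, B12=F
#9 (d=-4, s=2, u=4) -> covered: B1=T, B1=F, B2=T, B4=F, B5=E, B6=F, B8=T, B9=T, B12=T
#10 (d=-2, s=3, u=4) -> covered: B1=T, B1=F, B2=F, B3=T, B4=T, B5=E, B6=T, B7=F, B9=F, B10=T, B11=E, B12=F
union over all inputs: B1=T, B1=F, B2=T, B2=F, B3=T, B3=F, B4=T, B4=F, B5=S, B5=E, B6=T, B6=F, B7=T, B7=F, B8=T, B9=T, B9=F, B10=T, B10=F, B11=E, B12=T, B12=F (22 outcomes)
size 1 is not enough: best union over all size-1 subsets is 12/22
size 2 is not enough: best union over all size-2 subsets is 18/22
size 3 is not enough: best union over all size-3 subsets is 21/22
the canonical winner is {5, 6, 8, 10}: size 4, full 22-outcome coverage, earliest index list among size-4 covers

Answer: 4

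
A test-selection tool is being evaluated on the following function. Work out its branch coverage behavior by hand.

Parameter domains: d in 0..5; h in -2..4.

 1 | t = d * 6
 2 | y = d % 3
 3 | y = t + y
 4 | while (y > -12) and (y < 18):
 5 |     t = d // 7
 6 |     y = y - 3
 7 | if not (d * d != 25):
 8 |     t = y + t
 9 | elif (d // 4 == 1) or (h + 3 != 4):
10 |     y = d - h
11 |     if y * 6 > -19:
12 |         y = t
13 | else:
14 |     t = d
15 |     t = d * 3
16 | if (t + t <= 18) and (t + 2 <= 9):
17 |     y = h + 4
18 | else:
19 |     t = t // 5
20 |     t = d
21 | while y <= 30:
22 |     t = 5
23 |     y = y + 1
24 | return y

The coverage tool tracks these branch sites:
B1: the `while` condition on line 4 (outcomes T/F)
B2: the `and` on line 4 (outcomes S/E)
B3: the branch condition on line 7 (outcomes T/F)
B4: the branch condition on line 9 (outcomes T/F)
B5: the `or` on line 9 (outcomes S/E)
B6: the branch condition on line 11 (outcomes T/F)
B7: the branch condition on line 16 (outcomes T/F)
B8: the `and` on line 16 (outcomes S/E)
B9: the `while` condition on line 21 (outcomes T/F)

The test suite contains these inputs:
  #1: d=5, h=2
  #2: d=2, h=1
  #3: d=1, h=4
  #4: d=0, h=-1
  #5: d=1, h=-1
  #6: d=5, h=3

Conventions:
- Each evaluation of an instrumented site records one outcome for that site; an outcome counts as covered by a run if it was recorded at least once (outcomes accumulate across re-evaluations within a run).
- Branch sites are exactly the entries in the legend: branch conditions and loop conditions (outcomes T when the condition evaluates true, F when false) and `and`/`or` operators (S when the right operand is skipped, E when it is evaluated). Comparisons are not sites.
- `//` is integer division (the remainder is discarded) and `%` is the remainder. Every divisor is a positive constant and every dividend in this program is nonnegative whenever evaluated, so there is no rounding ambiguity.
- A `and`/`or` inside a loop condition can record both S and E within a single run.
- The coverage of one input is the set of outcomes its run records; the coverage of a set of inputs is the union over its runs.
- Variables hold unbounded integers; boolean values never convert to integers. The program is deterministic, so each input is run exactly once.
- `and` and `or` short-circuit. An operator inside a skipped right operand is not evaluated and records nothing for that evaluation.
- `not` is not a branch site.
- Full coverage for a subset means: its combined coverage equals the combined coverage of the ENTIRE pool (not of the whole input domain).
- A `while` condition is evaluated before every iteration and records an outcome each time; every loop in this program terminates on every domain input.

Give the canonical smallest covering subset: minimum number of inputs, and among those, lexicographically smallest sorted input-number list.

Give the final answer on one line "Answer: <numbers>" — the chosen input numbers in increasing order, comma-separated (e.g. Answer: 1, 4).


input #1, d=5, h=2: outcomes B1=F, B2=E, B3=T, B7=F, B8=S, B9=F
input #2, d=2, h=1: outcomes B1=T, B1=F, B2=S, B2=E, B3=F, B4=F, B5=E, B7=T, B8=E, B9=T, B9=F
input #3, d=1, h=4: outcomes B1=T, B1=F, B2=S, B2=E, B3=F, B4=T, B5=E, B6=T, B7=T, B8=E, B9=T, B9=F
input #4, d=0, h=-1: outcomes B1=T, B1=F, B2=S, B2=E, B3=F, B4=T, B5=E, B6=T, B7=T, B8=E, B9=T, B9=F
input #5, d=1, h=-1: outcomes B1=T, B1=F, B2=S, B2=E, B3=F, B4=T, B5=E, B6=T, B7=T, B8=E, B9=T, B9=F
input #6, d=5, h=3: outcomes B1=F, B2=E, B3=T, B7=F, B8=S, B9=F
pool-wide coverage (16 outcomes): B1=T, B1=F, B2=S, B2=E, B3=T, B3=F, B4=T, B4=F, B5=E, B6=T, B7=T, B7=F, B8=S, B8=E, B9=T, B9=F
every size-1 subset falls short of the 16 outcomes (best: 12/16)
every size-2 subset falls short of the 16 outcomes (best: 15/16)
the canonical winner is {1, 2, 3}: size 3, full 16-outcome coverage, earliest index list among size-3 covers
Answer: 1, 2, 3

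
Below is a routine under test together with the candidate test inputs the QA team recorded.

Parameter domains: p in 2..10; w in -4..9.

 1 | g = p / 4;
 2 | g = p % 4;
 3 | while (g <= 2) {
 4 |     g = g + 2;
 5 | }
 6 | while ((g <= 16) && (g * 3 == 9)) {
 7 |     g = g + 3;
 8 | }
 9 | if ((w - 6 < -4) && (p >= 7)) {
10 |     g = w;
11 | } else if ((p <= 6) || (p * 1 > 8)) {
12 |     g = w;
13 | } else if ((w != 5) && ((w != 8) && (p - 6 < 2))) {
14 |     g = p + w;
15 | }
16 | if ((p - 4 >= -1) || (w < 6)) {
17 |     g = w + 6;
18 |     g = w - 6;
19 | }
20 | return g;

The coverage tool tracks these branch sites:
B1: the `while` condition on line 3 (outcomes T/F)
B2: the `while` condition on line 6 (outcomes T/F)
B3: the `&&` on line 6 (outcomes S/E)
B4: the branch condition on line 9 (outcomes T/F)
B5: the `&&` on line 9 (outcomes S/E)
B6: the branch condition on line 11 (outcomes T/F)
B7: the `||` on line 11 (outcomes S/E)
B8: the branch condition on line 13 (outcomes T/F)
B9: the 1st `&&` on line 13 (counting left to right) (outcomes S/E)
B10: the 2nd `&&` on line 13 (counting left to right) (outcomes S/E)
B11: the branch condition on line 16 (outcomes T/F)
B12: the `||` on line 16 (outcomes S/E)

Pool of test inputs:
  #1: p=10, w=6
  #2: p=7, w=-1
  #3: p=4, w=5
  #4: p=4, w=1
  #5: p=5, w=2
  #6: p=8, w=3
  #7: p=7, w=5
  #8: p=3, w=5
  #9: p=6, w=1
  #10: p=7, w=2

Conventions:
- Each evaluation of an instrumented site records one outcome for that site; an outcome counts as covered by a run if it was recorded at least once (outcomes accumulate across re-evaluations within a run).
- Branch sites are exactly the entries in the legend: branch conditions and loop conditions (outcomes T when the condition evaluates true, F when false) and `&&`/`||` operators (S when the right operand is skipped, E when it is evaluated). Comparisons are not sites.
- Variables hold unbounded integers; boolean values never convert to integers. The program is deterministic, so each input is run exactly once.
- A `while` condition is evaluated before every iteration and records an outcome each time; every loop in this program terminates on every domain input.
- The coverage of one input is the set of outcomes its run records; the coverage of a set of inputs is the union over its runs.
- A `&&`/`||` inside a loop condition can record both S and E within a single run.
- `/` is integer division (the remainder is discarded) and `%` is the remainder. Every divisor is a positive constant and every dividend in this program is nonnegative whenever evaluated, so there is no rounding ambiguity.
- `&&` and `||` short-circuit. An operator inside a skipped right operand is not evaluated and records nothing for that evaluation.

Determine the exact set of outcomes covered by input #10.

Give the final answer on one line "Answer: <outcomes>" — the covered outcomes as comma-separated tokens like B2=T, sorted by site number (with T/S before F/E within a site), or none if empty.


Event log for input #10 (p=7, w=2):
  B1->F, B3->E, B2->T, B3->E, B2->F, B5->S, B4->F, B7->E, B6->F, B9->E
  B10->E, B8->T, B12->S, B11->T
collecting distinct outcomes: B1=F, B2=T, B2=F, B3=E, B4=F, B5=S, B6=F, B7=E, B8=T, B9=E, B10=E, B11=T, B12=S
Answer: B1=F, B2=T, B2=F, B3=E, B4=F, B5=S, B6=F, B7=E, B8=T, B9=E, B10=E, B11=T, B12=S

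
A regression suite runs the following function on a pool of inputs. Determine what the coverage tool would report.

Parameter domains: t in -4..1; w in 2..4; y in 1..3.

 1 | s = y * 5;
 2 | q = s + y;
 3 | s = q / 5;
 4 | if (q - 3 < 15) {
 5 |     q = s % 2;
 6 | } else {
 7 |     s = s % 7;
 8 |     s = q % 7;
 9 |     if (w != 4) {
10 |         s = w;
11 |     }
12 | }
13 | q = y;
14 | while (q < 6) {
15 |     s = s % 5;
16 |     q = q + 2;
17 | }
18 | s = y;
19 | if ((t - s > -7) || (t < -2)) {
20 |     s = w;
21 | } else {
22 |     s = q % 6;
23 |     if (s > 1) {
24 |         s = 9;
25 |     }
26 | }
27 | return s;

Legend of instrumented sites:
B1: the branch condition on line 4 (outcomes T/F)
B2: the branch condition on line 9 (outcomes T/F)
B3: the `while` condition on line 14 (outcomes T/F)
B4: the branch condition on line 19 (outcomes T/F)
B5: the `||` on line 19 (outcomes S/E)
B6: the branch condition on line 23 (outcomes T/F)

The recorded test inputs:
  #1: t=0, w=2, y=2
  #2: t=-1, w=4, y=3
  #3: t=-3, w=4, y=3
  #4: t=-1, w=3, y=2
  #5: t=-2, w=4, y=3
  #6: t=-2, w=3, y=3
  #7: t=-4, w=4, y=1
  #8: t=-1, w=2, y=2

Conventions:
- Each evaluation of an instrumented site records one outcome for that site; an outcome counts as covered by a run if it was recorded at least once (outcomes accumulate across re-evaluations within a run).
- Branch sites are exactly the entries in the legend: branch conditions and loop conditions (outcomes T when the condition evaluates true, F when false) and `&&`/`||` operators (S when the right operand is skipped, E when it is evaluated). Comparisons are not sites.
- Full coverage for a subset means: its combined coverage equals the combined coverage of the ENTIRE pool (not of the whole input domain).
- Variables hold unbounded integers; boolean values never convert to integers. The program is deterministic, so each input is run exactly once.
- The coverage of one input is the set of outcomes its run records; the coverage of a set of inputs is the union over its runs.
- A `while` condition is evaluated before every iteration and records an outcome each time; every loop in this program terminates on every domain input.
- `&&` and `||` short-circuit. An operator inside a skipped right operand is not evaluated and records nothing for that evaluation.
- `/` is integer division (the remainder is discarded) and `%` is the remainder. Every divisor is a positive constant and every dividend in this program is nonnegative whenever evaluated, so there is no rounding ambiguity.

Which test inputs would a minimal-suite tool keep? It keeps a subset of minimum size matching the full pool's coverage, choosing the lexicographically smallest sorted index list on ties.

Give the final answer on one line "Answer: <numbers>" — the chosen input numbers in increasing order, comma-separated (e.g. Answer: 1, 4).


input #1, t=0, w=2, y=2: events B1->T, B3->T, B3->T, B3->F, B5->S, B4->T; outcomes B1=T, B3=T, B3=F, B4=T, B5=S
input #2, t=-1, w=4, y=3: events B1->F, B2->F, B3->T, B3->T, B3->F, B5->S, B4->T; outcomes B1=F, B2=F, B3=T, B3=F, B4=T, B5=S
input #3, t=-3, w=4, y=3: events B1->F, B2->F, B3->T, B3->T, B3->F, B5->S, B4->T; outcomes B1=F, B2=F, B3=T, B3=F, B4=T, B5=S
input #4, t=-1, w=3, y=2: events B1->T, B3->T, B3->T, B3->F, B5->S, B4->T; outcomes B1=T, B3=T, B3=F, B4=T, B5=S
input #5, t=-2, w=4, y=3: events B1->F, B2->F, B3->T, B3->T, B3->F, B5->S, B4->T; outcomes B1=F, B2=F, B3=T, B3=F, B4=T, B5=S
input #6, t=-2, w=3, y=3: events B1->F, B2->T, B3->T, B3->T, B3->F, B5->S, B4->T; outcomes B1=F, B2=T, B3=T, B3=F, B4=T, B5=S
input #7, t=-4, w=4, y=1: events B1->T, B3->T, B3->T, B3->T, B3->F, B5->S, B4->T; outcomes B1=T, B3=T, B3=F, B4=T, B5=S
input #8, t=-1, w=2, y=2: events B1->T, B3->T, B3->T, B3->F, B5->S, B4->T; outcomes B1=T, B3=T, B3=F, B4=T, B5=S
pool-wide coverage (8 outcomes): B1=T, B1=F, B2=T, B2=F, B3=T, B3=F, B4=T, B5=S
size 1 is not enough: best union over all size-1 subsets is 6/8
size 2 is not enough: best union over all size-2 subsets is 7/8
the canonical winner is {1, 2, 6}: size 3, full 8-outcome coverage, earliest index list among size-3 covers
Answer: 1, 2, 6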